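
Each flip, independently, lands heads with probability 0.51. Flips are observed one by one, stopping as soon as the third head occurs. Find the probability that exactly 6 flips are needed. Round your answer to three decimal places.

0.156

Y = trial on which the third success occurs; negative binomial, r=3, p=0.51.
P(Y=6) = C(5,2) · p^3 · (1−p)^3
= 10 · 0.13265 · 0.11765 = 0.15606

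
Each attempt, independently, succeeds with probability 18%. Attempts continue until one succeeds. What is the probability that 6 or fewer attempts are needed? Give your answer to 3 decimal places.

Y = number of attempts to the first success; geometric, p = 0.18.
P(Y ≤ 6) = 1 − (1−p)^6 = 1 − 0.30401 = 0.69599

0.696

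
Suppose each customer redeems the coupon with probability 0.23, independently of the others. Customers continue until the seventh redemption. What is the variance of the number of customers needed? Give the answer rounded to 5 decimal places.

101.89036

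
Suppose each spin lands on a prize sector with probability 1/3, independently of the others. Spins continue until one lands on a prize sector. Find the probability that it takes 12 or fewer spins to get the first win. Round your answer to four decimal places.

0.9923

Y = number of spins to the first success; geometric, p = 0.333333.
P(Y ≤ 12) = 1 − (1−p)^12 = 1 − 0.007707 = 0.992293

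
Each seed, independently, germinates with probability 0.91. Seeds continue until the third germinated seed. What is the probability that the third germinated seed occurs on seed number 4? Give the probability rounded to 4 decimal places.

Y = trial on which the third success occurs; negative binomial, r=3, p=0.91.
P(Y=4) = C(3,2) · p^3 · (1−p)^1
= 3 · 0.75357 · 0.09 = 0.203464

0.2035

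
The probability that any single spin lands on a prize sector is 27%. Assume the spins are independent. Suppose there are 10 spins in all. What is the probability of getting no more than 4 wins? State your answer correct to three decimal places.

X ~ Binomial(10, 0.27); P(X ≤ 4) = Σ C(10,k) p^k (1−p)^(10−k) over k:
  k=0: C(10,0)·0.27^0·0.73^10 = 0.04298
  k=1: C(10,1)·0.27^1·0.73^9 = 0.15895
  k=2: C(10,2)·0.27^2·0.73^8 = 0.26456
  k=3: C(10,3)·0.27^3·0.73^7 = 0.26094
  k=4: C(10,4)·0.27^4·0.73^6 = 0.16889
Total = 0.89632

0.896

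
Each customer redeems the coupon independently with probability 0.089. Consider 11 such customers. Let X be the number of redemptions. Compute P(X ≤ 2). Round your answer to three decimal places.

0.932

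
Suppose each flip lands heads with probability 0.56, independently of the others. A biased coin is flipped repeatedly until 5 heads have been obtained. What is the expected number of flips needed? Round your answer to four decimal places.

Y = total flips until the fifth success; negative binomial with r=5, p=0.56.
E[Y] = r / p = 5 / 0.56 = 8.928571

8.9286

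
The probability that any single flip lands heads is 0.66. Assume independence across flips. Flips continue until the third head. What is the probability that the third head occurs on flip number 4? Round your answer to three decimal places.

Y = trial on which the third success occurs; negative binomial, r=3, p=0.66.
P(Y=4) = C(3,2) · p^3 · (1−p)^1
= 3 · 0.2875 · 0.34 = 0.29325

0.293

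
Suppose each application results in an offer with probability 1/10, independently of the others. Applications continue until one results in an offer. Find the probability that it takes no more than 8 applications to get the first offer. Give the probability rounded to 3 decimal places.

Y = number of applications to the first success; geometric, p = 0.10.
P(Y ≤ 8) = 1 − (1−p)^8 = 1 − 0.43047 = 0.56953

0.570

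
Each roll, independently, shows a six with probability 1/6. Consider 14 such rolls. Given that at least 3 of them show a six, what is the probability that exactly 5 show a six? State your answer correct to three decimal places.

X ~ Binomial(14, 0.166667). Want P(X=5 | X≥3) = P(X=5) / P(X≥3).
P(X=5) = C(14,5)·0.166667^5·0.833333^9 = 0.04990
P(X≥3) = 1 − 0.07789 − 0.21808 − 0.28351 = 0.42052
Ratio = 0.04990 / 0.42052 = 0.11865

0.119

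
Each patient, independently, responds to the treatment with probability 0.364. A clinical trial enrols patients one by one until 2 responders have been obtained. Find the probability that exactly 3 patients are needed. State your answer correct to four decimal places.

0.1685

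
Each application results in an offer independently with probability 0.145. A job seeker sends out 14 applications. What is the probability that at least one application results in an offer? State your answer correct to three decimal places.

0.888

P(at least one) = 1 − P(none) = 1 − (1 − 0.145)^14
= 1 − 0.11156 = 0.88844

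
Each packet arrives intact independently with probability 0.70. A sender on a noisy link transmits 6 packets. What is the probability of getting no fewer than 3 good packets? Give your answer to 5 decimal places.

0.92953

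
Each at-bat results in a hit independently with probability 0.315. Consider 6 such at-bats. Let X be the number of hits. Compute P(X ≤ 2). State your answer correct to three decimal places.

0.716

X ~ Binomial(6, 0.315); P(X ≤ 2) = Σ C(6,k) p^k (1−p)^(6−k) over k:
  k=0: C(6,0)·0.315^0·0.685^6 = 0.10331
  k=1: C(6,1)·0.315^1·0.685^5 = 0.28505
  k=2: C(6,2)·0.315^2·0.685^4 = 0.32770
Total = 0.71605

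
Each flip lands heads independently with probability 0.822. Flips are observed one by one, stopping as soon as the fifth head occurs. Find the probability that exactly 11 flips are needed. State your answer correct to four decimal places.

0.0025

Y = trial on which the fifth success occurs; negative binomial, r=5, p=0.822.
P(Y=11) = C(10,4) · p^5 · (1−p)^6
= 210 · 0.37528 · 3.1807e-05 = 0.002507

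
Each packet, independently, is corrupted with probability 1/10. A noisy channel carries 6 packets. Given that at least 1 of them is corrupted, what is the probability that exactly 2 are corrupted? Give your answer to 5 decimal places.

0.21004

X ~ Binomial(6, 0.10). Want P(X=2 | X≥1) = P(X=2) / P(X≥1).
P(X=2) = C(6,2)·0.10^2·0.90^4 = 0.0984150
P(X≥1) = 1 − 0.5314410 = 0.4685590
Ratio = 0.0984150 / 0.4685590 = 0.2100376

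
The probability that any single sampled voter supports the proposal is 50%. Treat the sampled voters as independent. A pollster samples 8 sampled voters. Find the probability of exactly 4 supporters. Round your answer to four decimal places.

0.2734

X ~ Binomial(n=8, p=0.50).
P(X=4) = C(8,4) · p^4 · (1−p)^4
= 70 · 0.0625 · 0.0625 = 0.273438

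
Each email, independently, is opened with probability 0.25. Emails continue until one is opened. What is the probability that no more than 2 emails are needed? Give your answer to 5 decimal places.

Y = number of emails to the first success; geometric, p = 0.25.
P(Y ≤ 2) = 1 − (1−p)^2 = 1 − 0.5625000 = 0.4375000

0.43750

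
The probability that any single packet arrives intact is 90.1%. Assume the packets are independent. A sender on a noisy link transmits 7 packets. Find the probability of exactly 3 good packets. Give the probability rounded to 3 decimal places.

X ~ Binomial(n=7, p=0.901).
P(X=3) = C(7,3) · p^3 · (1−p)^4
= 35 · 0.73143 · 9.606e-05 = 0.00246

0.002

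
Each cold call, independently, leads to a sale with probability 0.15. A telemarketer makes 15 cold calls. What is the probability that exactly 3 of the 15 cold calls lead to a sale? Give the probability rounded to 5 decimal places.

0.21843

X ~ Binomial(n=15, p=0.15).
P(X=3) = C(15,3) · p^3 · (1−p)^12
= 455 · 0.003375 · 0.14224 = 0.2184300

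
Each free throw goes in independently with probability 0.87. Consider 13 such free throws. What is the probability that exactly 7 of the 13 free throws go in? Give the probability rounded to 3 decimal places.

0.003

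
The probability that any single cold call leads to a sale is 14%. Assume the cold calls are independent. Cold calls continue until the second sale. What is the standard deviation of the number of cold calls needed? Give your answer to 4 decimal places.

9.3678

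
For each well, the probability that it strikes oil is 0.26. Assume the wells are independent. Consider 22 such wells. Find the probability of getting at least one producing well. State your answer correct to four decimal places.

P(at least one) = 1 − P(none) = 1 − (1 − 0.26)^22
= 1 − 0.001328 = 0.998672

0.9987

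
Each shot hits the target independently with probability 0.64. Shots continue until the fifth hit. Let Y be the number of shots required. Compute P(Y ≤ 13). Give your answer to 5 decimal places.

0.98461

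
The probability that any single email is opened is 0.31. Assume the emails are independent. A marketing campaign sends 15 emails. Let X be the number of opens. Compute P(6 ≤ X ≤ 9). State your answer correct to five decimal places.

0.30359

X ~ Binomial(15, 0.31); P(6 ≤ X ≤ 9) = Σ C(15,k) p^k (1−p)^(15−k) over k:
  k=6: C(15,6)·0.31^6·0.69^9 = 0.1574766
  k=7: C(15,7)·0.31^7·0.69^8 = 0.0909648
  k=8: C(15,8)·0.31^8·0.69^7 = 0.0408682
  k=9: C(15,9)·0.31^9·0.69^6 = 0.0142808
Total = 0.3035904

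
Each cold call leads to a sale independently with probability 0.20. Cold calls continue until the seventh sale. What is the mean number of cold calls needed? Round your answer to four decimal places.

35.0000

Y = total cold calls until the seventh success; negative binomial with r=7, p=0.20.
E[Y] = r / p = 7 / 0.20 = 35.000000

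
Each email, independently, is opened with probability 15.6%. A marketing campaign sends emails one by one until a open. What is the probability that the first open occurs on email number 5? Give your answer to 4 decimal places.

0.0792

Geometric (trials to first success), p = 0.156.
P(Y = 5) = (1−p)^4 · p = 0.50742 · 0.156 = 0.079158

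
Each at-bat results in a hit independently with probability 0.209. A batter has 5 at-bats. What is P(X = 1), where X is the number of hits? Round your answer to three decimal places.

0.409

X ~ Binomial(n=5, p=0.209).
P(X=1) = C(5,1) · p^1 · (1−p)^4
= 5 · 0.209 · 0.39148 = 0.40909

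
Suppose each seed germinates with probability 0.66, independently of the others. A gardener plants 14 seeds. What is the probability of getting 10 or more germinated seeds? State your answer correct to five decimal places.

0.45419

X ~ Binomial(14, 0.66); P(X ≥ 10) = Σ C(14,k) p^k (1−p)^(14−k) over k:
  k=10: C(14,10)·0.66^10·0.34^4 = 0.2097921
  k=11: C(14,11)·0.66^11·0.34^3 = 0.1480885
  k=12: C(14,12)·0.66^12·0.34^2 = 0.0718665
  k=13: C(14,13)·0.66^13·0.34^1 = 0.0214624
  k=14: C(14,14)·0.66^14·0.34^0 = 0.0029759
Total = 0.4541854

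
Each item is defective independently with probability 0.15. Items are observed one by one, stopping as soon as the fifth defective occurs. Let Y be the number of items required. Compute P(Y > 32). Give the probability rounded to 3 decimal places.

0.464

Needing more than 32 items ⇔ fewer than 5 successes in the first 32. With X ~ Binomial(32, 0.15), P(Y > 32) = P(X ≤ 4).
  k=0: C(32,0)·0.15^0·0.85^32 = 0.00551
  k=1: C(32,1)·0.15^1·0.85^31 = 0.03113
  k=2: C(32,2)·0.15^2·0.85^30 = 0.08516
  k=3: C(32,3)·0.15^3·0.85^29 = 0.15028
  k=4: C(32,4)·0.15^4·0.85^28 = 0.19227
P(X ≤ 4) = 0.46436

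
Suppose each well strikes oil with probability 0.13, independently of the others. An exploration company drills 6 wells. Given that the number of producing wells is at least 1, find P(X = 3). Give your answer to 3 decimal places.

0.051

X ~ Binomial(6, 0.13). Want P(X=3 | X≥1) = P(X=3) / P(X≥1).
P(X=3) = C(6,3)·0.13^3·0.87^3 = 0.02893
P(X≥1) = 1 − 0.43363 = 0.56637
Ratio = 0.02893 / 0.56637 = 0.05109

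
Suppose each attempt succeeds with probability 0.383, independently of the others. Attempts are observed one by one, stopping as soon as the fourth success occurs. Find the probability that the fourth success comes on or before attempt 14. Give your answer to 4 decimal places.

0.8473

Finishing within 14 attempts ⇔ at least 4 successes in the first 14. With X ~ Binomial(14, 0.383), P(Y ≤ 14) = 1 − P(X ≤ 3).
  k=0: C(14,0)·0.383^0·0.617^14 = 0.001159
  k=1: C(14,1)·0.383^1·0.617^13 = 0.010070
  k=2: C(14,2)·0.383^2·0.617^12 = 0.040631
  k=3: C(14,3)·0.383^3·0.617^11 = 0.100887
1 − 0.152747 = 0.847253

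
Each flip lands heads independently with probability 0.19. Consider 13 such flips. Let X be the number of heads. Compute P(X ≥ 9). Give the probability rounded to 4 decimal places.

X ~ Binomial(13, 0.19); P(X ≥ 9) = Σ C(13,k) p^k (1−p)^(13−k) over k:
  k=9: C(13,9)·0.19^9·0.81^4 = 0.000099
  k=10: C(13,10)·0.19^10·0.81^3 = 0.000009
  k=11: C(13,11)·0.19^11·0.81^2 = 0.000001
  k=12: C(13,12)·0.19^12·0.81^1 = 0.000000
  k=13: C(13,13)·0.19^13·0.81^0 = 0.000000
Total = 0.000109

0.0001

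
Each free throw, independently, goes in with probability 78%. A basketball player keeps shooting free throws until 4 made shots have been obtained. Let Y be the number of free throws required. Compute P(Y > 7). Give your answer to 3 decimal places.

Needing more than 7 free throws ⇔ fewer than 4 successes in the first 7. With X ~ Binomial(7, 0.78), P(Y > 7) = P(X ≤ 3).
  k=0: C(7,0)·0.78^0·0.22^7 = 0.00002
  k=1: C(7,1)·0.78^1·0.22^6 = 0.00062
  k=2: C(7,2)·0.78^2·0.22^5 = 0.00658
  k=3: C(7,3)·0.78^3·0.22^4 = 0.03891
P(X ≤ 3) = 0.04614

0.046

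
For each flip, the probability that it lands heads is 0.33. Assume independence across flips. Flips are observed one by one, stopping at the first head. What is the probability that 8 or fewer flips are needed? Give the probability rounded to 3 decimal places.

0.959

Y = number of flips to the first success; geometric, p = 0.33.
P(Y ≤ 8) = 1 − (1−p)^8 = 1 − 0.04061 = 0.95939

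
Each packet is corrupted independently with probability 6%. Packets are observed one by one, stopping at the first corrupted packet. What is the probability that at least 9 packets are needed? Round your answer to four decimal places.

Y = number of packets to the first success; geometric, p = 0.06.
P(Y > 8) = P(first 8 all fail) = (1−p)^8 = 0.609569

0.6096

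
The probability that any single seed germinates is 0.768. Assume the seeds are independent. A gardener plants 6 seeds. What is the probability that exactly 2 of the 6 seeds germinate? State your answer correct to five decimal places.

0.02563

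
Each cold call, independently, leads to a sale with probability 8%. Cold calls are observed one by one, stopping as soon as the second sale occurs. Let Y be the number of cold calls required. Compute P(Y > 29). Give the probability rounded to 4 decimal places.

0.3138

Needing more than 29 cold calls ⇔ fewer than 2 successes in the first 29. With X ~ Binomial(29, 0.08), P(Y > 29) = P(X ≤ 1).
  k=0: C(29,0)·0.08^0·0.92^29 = 0.089094
  k=1: C(29,1)·0.08^1·0.92^28 = 0.224671
P(X ≤ 1) = 0.313765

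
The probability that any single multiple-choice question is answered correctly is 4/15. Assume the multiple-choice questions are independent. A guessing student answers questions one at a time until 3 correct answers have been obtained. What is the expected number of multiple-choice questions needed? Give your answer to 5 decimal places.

11.25000

Y = total multiple-choice questions until the third success; negative binomial with r=3, p=0.266667.
E[Y] = r / p = 3 / 0.266667 = 11.2500000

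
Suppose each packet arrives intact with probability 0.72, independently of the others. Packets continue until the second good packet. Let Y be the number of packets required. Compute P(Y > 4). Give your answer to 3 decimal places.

0.069

Needing more than 4 packets ⇔ fewer than 2 successes in the first 4. With X ~ Binomial(4, 0.72), P(Y > 4) = P(X ≤ 1).
  k=0: C(4,0)·0.72^0·0.28^4 = 0.00615
  k=1: C(4,1)·0.72^1·0.28^3 = 0.06322
P(X ≤ 1) = 0.06937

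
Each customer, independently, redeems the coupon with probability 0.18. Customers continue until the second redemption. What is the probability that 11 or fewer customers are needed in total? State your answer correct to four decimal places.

Finishing within 11 customers ⇔ at least 2 successes in the first 11. With X ~ Binomial(11, 0.18), P(Y ≤ 11) = 1 − P(X ≤ 1).
  k=0: C(11,0)·0.18^0·0.82^11 = 0.112707
  k=1: C(11,1)·0.18^1·0.82^10 = 0.272147
1 − 0.384854 = 0.615146

0.6151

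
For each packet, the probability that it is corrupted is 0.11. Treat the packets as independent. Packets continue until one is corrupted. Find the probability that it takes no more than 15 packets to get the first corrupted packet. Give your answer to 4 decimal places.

Y = number of packets to the first success; geometric, p = 0.11.
P(Y ≤ 15) = 1 − (1−p)^15 = 1 − 0.174121 = 0.825879

0.8259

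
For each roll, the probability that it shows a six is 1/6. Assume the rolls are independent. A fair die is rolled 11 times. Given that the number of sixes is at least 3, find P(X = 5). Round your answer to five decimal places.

X ~ Binomial(11, 0.166667). Want P(X=5 | X≥3) = P(X=5) / P(X≥3).
P(X=5) = C(11,5)·0.166667^5·0.833333^6 = 0.0198975
P(X≥3) = 1 − 0.1345880 − 0.2960936 − 0.2960936 = 0.2732249
Ratio = 0.0198975 / 0.2732249 = 0.0728246

0.07282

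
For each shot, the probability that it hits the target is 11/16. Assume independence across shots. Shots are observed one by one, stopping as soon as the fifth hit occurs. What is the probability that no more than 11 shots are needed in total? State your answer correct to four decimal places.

0.9729

Finishing within 11 shots ⇔ at least 5 successes in the first 11. With X ~ Binomial(11, 0.6875), P(Y ≤ 11) = 1 − P(X ≤ 4).
  k=0: C(11,0)·0.6875^0·0.3125^11 = 0.000003
  k=1: C(11,1)·0.6875^1·0.3125^10 = 0.000067
  k=2: C(11,2)·0.6875^2·0.3125^9 = 0.000739
  k=3: C(11,3)·0.6875^3·0.3125^8 = 0.004876
  k=4: C(11,4)·0.6875^4·0.3125^7 = 0.021456
1 − 0.027142 = 0.972858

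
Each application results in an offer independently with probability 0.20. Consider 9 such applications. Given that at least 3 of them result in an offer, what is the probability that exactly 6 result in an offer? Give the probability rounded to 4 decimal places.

X ~ Binomial(9, 0.20). Want P(X=6 | X≥3) = P(X=6) / P(X≥3).
P(X=6) = C(9,6)·0.20^6·0.80^3 = 0.002753
P(X≥3) = 1 − 0.134218 − 0.301990 − 0.301990 = 0.261802
Ratio = 0.002753 / 0.261802 = 0.010514

0.0105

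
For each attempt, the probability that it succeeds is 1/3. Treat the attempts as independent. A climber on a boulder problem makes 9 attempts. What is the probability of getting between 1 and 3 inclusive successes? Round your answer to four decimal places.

X ~ Binomial(9, 0.333333); P(1 ≤ X ≤ 3) = Σ C(9,k) p^k (1−p)^(9−k) over k:
  k=1: C(9,1)·0.333333^1·0.666667^8 = 0.117055
  k=2: C(9,2)·0.333333^2·0.666667^7 = 0.234111
  k=3: C(9,3)·0.333333^3·0.666667^6 = 0.273129
Total = 0.624295

0.6243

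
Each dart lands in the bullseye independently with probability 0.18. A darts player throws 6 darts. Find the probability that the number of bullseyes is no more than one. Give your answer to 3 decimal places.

0.704

X ~ Binomial(6, 0.18); P(X ≤ 1) = Σ C(6,k) p^k (1−p)^(6−k) over k:
  k=0: C(6,0)·0.18^0·0.82^6 = 0.30401
  k=1: C(6,1)·0.18^1·0.82^5 = 0.40040
Total = 0.70441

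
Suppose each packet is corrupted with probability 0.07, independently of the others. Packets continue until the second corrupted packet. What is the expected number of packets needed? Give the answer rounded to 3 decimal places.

Y = total packets until the second success; negative binomial with r=2, p=0.07.
E[Y] = r / p = 2 / 0.07 = 28.57143

28.571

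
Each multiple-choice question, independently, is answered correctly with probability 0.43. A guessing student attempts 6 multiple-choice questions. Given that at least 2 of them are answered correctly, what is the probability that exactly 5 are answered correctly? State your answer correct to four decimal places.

0.0620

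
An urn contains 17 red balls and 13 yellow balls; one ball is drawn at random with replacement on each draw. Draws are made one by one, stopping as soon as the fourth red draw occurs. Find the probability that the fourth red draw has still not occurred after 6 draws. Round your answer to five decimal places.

Needing more than 6 draws ⇔ fewer than 4 successes in the first 6. With X ~ Binomial(6, 0.566667), P(Y > 6) = P(X ≤ 3).
  k=0: C(6,0)·0.566667^0·0.433333^6 = 0.0066211
  k=1: C(6,1)·0.566667^1·0.433333^5 = 0.0519505
  k=2: C(6,2)·0.566667^2·0.433333^4 = 0.1698380
  k=3: C(6,3)·0.566667^3·0.433333^3 = 0.2961279
P(X ≤ 3) = 0.5245375

0.52454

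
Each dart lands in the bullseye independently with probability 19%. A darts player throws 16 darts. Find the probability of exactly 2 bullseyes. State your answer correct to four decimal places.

0.2267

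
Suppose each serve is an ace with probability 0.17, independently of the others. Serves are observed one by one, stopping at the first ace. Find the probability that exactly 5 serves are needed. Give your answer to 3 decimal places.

Geometric (trials to first success), p = 0.17.
P(Y = 5) = (1−p)^4 · p = 0.47458 · 0.17 = 0.08068

0.081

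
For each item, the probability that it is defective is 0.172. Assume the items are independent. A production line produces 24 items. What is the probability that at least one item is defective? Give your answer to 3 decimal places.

0.989

P(at least one) = 1 − P(none) = 1 − (1 − 0.172)^24
= 1 − 0.01078 = 0.98922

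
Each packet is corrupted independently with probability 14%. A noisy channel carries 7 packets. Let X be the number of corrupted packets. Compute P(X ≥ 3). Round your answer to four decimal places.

X ~ Binomial(7, 0.14); P(X ≥ 3) = Σ C(7,k) p^k (1−p)^(7−k) over k:
  k=3: C(7,3)·0.14^3·0.86^4 = 0.052535
  k=4: C(7,4)·0.14^4·0.86^3 = 0.008552
  k=5: C(7,5)·0.14^5·0.86^2 = 0.000835
  k=6: C(7,6)·0.14^6·0.86^1 = 0.000045
  k=7: C(7,7)·0.14^7·0.86^0 = 0.000001
Total = 0.061969

0.0620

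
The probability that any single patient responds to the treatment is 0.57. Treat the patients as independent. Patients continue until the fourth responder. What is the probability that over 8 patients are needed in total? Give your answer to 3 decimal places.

0.224

Needing more than 8 patients ⇔ fewer than 4 successes in the first 8. With X ~ Binomial(8, 0.57), P(Y > 8) = P(X ≤ 3).
  k=0: C(8,0)·0.57^0·0.43^8 = 0.00117
  k=1: C(8,1)·0.57^1·0.43^7 = 0.01239
  k=2: C(8,2)·0.57^2·0.43^6 = 0.05751
  k=3: C(8,3)·0.57^3·0.43^5 = 0.15246
P(X ≤ 3) = 0.22353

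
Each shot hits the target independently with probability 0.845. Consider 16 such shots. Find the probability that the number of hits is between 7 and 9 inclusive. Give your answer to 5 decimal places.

0.00670

X ~ Binomial(16, 0.845); P(7 ≤ X ≤ 9) = Σ C(16,k) p^k (1−p)^(16−k) over k:
  k=7: C(16,7)·0.845^7·0.155^9 = 0.0001817
  k=8: C(16,8)·0.845^8·0.155^8 = 0.0011145
  k=9: C(16,9)·0.845^9·0.155^7 = 0.0054008
Total = 0.0066970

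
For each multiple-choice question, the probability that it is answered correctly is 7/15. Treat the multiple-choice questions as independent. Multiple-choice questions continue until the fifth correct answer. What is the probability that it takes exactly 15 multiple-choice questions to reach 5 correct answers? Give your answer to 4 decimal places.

Y = trial on which the fifth success occurs; negative binomial, r=5, p=0.466667.
P(Y=15) = C(14,4) · p^5 · (1−p)^10
= 1001 · 0.022133 · 0.001862 = 0.041253

0.0413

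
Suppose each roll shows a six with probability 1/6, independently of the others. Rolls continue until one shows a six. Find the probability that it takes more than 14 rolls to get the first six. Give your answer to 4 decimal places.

Y = number of rolls to the first success; geometric, p = 0.166667.
P(Y > 14) = P(first 14 all fail) = (1−p)^14 = 0.077887

0.0779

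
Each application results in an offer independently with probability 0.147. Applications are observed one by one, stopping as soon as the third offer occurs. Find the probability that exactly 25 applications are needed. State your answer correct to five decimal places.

0.02653

Y = trial on which the third success occurs; negative binomial, r=3, p=0.147.
P(Y=25) = C(24,2) · p^3 · (1−p)^22
= 276 · 0.0031765 · 0.030261 = 0.0265302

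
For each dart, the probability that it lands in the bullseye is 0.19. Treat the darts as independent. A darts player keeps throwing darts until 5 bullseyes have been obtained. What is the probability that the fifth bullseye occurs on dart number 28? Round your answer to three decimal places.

0.034

Y = trial on which the fifth success occurs; negative binomial, r=5, p=0.19.
P(Y=28) = C(27,4) · p^5 · (1−p)^23
= 17550 · 0.00024761 · 0.0078552 = 0.03414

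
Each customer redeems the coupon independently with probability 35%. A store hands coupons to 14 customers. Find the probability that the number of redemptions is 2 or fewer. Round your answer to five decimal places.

X ~ Binomial(14, 0.35); P(X ≤ 2) = Σ C(14,k) p^k (1−p)^(14−k) over k:
  k=0: C(14,0)·0.35^0·0.65^14 = 0.0024032
  k=1: C(14,1)·0.35^1·0.65^13 = 0.0181163
  k=2: C(14,2)·0.35^2·0.65^12 = 0.0634071
Total = 0.0839266

0.08393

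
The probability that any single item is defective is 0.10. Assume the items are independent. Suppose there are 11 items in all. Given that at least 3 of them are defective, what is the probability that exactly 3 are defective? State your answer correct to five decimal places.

0.79305

X ~ Binomial(11, 0.10). Want P(X=3 | X≥3) = P(X=3) / P(X≥3).
P(X=3) = C(11,3)·0.10^3·0.90^8 = 0.0710271
P(X≥3) = 1 − 0.3138106 − 0.3835463 − 0.2130813 = 0.0895619
Ratio = 0.0710271 / 0.0895619 = 0.7930507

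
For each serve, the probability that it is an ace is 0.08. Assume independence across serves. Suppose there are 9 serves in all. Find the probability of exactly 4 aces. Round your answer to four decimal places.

0.0034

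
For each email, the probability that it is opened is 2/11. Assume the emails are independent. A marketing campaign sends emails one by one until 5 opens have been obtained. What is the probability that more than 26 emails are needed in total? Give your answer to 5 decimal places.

0.47607

Needing more than 26 emails ⇔ fewer than 5 successes in the first 26. With X ~ Binomial(26, 0.181818), P(Y > 26) = P(X ≤ 4).
  k=0: C(26,0)·0.181818^0·0.818182^26 = 0.0054212
  k=1: C(26,1)·0.181818^1·0.818182^25 = 0.0313225
  k=2: C(26,2)·0.181818^2·0.818182^24 = 0.0870069
  k=3: C(26,3)·0.181818^3·0.818182^23 = 0.1546790
  k=4: C(26,4)·0.181818^4·0.818182^22 = 0.1976453
P(X ≤ 4) = 0.4760749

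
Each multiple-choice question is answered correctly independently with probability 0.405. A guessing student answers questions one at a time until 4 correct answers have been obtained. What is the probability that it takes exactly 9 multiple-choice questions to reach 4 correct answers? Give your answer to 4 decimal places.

Y = trial on which the fourth success occurs; negative binomial, r=4, p=0.405.
P(Y=9) = C(8,3) · p^4 · (1−p)^5
= 56 · 0.026904 · 0.074574 = 0.112355

0.1124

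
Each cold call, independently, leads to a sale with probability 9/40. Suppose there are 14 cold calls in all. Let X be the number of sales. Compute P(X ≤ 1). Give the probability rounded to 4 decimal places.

X ~ Binomial(14, 0.225); P(X ≤ 1) = Σ C(14,k) p^k (1−p)^(14−k) over k:
  k=0: C(14,0)·0.225^0·0.775^14 = 0.028198
  k=1: C(14,1)·0.225^1·0.775^13 = 0.114613
Total = 0.142811

0.1428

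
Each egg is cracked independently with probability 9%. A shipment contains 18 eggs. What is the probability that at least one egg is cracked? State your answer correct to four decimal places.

P(at least one) = 1 − P(none) = 1 − (1 − 0.09)^18
= 1 − 0.183124 = 0.816876

0.8169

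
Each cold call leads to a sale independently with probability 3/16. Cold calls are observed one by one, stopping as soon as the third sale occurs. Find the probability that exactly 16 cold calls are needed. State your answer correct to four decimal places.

0.0465

Y = trial on which the third success occurs; negative binomial, r=3, p=0.1875.
P(Y=16) = C(15,2) · p^3 · (1−p)^13
= 105 · 0.0065918 · 0.067252 = 0.046548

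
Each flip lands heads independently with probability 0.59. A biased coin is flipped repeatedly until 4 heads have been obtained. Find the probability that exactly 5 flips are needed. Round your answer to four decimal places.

0.1987

Y = trial on which the fourth success occurs; negative binomial, r=4, p=0.59.
P(Y=5) = C(4,3) · p^4 · (1−p)^1
= 4 · 0.12117 · 0.41 = 0.198725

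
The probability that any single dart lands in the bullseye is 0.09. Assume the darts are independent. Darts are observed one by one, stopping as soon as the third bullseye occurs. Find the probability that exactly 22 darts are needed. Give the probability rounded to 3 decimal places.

0.026

Y = trial on which the third success occurs; negative binomial, r=3, p=0.09.
P(Y=22) = C(21,2) · p^3 · (1−p)^19
= 210 · 0.000729 · 0.16664 = 0.02551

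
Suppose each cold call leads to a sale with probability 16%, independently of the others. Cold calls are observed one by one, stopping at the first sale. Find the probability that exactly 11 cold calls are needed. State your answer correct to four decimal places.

0.0280

Geometric (trials to first success), p = 0.16.
P(Y = 11) = (1−p)^10 · p = 0.1749 · 0.16 = 0.027984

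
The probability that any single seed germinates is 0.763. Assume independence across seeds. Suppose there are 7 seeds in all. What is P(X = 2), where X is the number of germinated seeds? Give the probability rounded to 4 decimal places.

0.0091

X ~ Binomial(n=7, p=0.763).
P(X=2) = C(7,2) · p^2 · (1−p)^5
= 21 · 0.58217 · 0.00074772 = 0.009141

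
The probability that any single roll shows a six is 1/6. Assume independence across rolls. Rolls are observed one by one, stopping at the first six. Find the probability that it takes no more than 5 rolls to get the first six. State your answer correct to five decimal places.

0.59812

Y = number of rolls to the first success; geometric, p = 0.166667.
P(Y ≤ 5) = 1 − (1−p)^5 = 1 − 0.4018776 = 0.5981224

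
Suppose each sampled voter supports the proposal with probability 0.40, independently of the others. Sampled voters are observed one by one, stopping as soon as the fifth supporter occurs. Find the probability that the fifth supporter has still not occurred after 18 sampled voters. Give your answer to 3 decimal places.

0.094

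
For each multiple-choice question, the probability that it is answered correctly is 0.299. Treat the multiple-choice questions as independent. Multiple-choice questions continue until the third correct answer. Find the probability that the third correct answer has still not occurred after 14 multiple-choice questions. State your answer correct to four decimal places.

0.1628

Needing more than 14 multiple-choice questions ⇔ fewer than 3 successes in the first 14. With X ~ Binomial(14, 0.299), P(Y > 14) = P(X ≤ 2).
  k=0: C(14,0)·0.299^0·0.701^14 = 0.006919
  k=1: C(14,1)·0.299^1·0.701^13 = 0.041317
  k=2: C(14,2)·0.299^2·0.701^12 = 0.114551
P(X ≤ 2) = 0.162788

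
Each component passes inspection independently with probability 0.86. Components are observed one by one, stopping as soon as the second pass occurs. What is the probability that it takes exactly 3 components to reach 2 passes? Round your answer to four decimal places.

Y = trial on which the second success occurs; negative binomial, r=2, p=0.86.
P(Y=3) = C(2,1) · p^2 · (1−p)^1
= 2 · 0.7396 · 0.14 = 0.207088

0.2071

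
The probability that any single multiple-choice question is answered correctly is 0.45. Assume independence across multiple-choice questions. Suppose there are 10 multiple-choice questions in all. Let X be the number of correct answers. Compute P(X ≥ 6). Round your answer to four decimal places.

X ~ Binomial(10, 0.45); P(X ≥ 6) = Σ C(10,k) p^k (1−p)^(10−k) over k:
  k=6: C(10,6)·0.45^6·0.55^4 = 0.159568
  k=7: C(10,7)·0.45^7·0.55^3 = 0.074603
  k=8: C(10,8)·0.45^8·0.55^2 = 0.022890
  k=9: C(10,9)·0.45^9·0.55^1 = 0.004162
  k=10: C(10,10)·0.45^10·0.55^0 = 0.000341
Total = 0.261563

0.2616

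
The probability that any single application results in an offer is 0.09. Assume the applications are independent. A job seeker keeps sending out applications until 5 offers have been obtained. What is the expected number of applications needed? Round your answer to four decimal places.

55.5556

Y = total applications until the fifth success; negative binomial with r=5, p=0.09.
E[Y] = r / p = 5 / 0.09 = 55.555556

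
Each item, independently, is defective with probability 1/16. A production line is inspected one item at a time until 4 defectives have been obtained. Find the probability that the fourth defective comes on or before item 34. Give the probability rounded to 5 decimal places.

Finishing within 34 items ⇔ at least 4 successes in the first 34. With X ~ Binomial(34, 0.0625), P(Y ≤ 34) = 1 − P(X ≤ 3).
  k=0: C(34,0)·0.0625^0·0.9375^34 = 0.1114355
  k=1: C(34,1)·0.0625^1·0.9375^33 = 0.2525870
  k=2: C(34,2)·0.0625^2·0.9375^32 = 0.2778457
  k=3: C(34,3)·0.0625^3·0.9375^31 = 0.1975792
1 − 0.8394474 = 0.1605526

0.16055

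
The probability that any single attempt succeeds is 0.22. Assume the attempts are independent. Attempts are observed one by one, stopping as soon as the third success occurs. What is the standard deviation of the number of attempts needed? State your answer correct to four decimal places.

6.9532

Y = total attempts until the third success; negative binomial with r=3, p=0.22.
SD(Y) = √[r(1−p)/p²] = √(48.347107) = 6.953208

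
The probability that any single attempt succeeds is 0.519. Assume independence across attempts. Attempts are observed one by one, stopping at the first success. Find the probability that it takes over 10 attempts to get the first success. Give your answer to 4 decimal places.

Y = number of attempts to the first success; geometric, p = 0.519.
P(Y > 10) = P(first 10 all fail) = (1−p)^10 = 0.000663

0.0007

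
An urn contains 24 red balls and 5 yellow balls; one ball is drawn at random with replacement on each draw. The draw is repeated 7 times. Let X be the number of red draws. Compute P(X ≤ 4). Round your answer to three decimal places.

0.104

X ~ Binomial(7, 0.827586); P(X ≤ 4) = Σ C(7,k) p^k (1−p)^(7−k) over k:
  k=0: C(7,0)·0.827586^0·0.172414^7 = 0.00000
  k=1: C(7,1)·0.827586^1·0.172414^6 = 0.00015
  k=2: C(7,2)·0.827586^2·0.172414^5 = 0.00219
  k=3: C(7,3)·0.827586^3·0.172414^4 = 0.01753
  k=4: C(7,4)·0.827586^4·0.172414^3 = 0.08415
Total = 0.10403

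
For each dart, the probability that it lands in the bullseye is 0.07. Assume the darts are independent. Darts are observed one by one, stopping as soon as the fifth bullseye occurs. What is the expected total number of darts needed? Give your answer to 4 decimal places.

Y = total darts until the fifth success; negative binomial with r=5, p=0.07.
E[Y] = r / p = 5 / 0.07 = 71.428571

71.4286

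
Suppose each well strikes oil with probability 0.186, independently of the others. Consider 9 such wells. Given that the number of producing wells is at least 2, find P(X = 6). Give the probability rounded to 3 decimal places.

X ~ Binomial(9, 0.186). Want P(X=6 | X≥2) = P(X=6) / P(X≥2).
P(X=6) = C(9,6)·0.186^6·0.814^3 = 0.00188
P(X≥2) = 1 − 0.15690 − 0.32266 = 0.52044
Ratio = 0.00188 / 0.52044 = 0.00360

0.004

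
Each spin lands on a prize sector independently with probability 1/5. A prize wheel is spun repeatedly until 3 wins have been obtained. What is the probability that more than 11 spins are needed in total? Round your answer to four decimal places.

0.6174

Needing more than 11 spins ⇔ fewer than 3 successes in the first 11. With X ~ Binomial(11, 0.20), P(Y > 11) = P(X ≤ 2).
  k=0: C(11,0)·0.20^0·0.80^11 = 0.085899
  k=1: C(11,1)·0.20^1·0.80^10 = 0.236223
  k=2: C(11,2)·0.20^2·0.80^9 = 0.295279
P(X ≤ 2) = 0.617402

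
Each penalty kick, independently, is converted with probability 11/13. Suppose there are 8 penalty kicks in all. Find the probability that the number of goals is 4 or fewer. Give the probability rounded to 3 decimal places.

0.023

X ~ Binomial(8, 0.846154); P(X ≤ 4) = Σ C(8,k) p^k (1−p)^(8−k) over k:
  k=0: C(8,0)·0.846154^0·0.153846^8 = 0.00000
  k=1: C(8,1)·0.846154^1·0.153846^7 = 0.00001
  k=2: C(8,2)·0.846154^2·0.153846^6 = 0.00027
  k=3: C(8,3)·0.846154^3·0.153846^5 = 0.00292
  k=4: C(8,4)·0.846154^4·0.153846^4 = 0.02010
Total = 0.02331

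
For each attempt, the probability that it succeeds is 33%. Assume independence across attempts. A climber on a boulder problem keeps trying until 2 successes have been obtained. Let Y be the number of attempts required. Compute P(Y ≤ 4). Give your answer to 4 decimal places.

0.4015

Finishing within 4 attempts ⇔ at least 2 successes in the first 4. With X ~ Binomial(4, 0.33), P(Y ≤ 4) = 1 − P(X ≤ 1).
  k=0: C(4,0)·0.33^0·0.67^4 = 0.201511
  k=1: C(4,1)·0.33^1·0.67^3 = 0.397007
1 − 0.598518 = 0.401482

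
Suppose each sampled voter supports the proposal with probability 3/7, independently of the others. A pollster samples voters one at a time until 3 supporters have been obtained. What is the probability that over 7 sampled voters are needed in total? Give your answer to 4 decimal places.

Needing more than 7 sampled voters ⇔ fewer than 3 successes in the first 7. With X ~ Binomial(7, 0.428571), P(Y > 7) = P(X ≤ 2).
  k=0: C(7,0)·0.428571^0·0.571429^7 = 0.019895
  k=1: C(7,1)·0.428571^1·0.571429^6 = 0.104446
  k=2: C(7,2)·0.428571^2·0.571429^5 = 0.235004
P(X ≤ 2) = 0.359345

0.3593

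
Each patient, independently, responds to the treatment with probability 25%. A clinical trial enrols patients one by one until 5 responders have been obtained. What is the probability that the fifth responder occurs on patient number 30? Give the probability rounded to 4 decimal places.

Y = trial on which the fifth success occurs; negative binomial, r=5, p=0.25.
P(Y=30) = C(29,4) · p^5 · (1−p)^25
= 23751 · 0.00097656 · 0.00075254 = 0.017455

0.0175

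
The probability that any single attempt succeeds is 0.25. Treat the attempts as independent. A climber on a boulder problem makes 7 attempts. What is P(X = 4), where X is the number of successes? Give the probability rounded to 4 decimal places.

0.0577

X ~ Binomial(n=7, p=0.25).
P(X=4) = C(7,4) · p^4 · (1−p)^3
= 35 · 0.0039062 · 0.42188 = 0.057678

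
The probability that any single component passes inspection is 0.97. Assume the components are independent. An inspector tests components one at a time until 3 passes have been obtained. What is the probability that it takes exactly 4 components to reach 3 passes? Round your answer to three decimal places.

0.082

Y = trial on which the third success occurs; negative binomial, r=3, p=0.97.
P(Y=4) = C(3,2) · p^3 · (1−p)^1
= 3 · 0.91267 · 0.03 = 0.08214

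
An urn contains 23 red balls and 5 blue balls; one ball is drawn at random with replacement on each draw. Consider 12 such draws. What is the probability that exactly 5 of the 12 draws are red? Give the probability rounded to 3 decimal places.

X ~ Binomial(n=12, p=0.821429).
P(X=5) = C(12,5) · p^5 · (1−p)^7
= 792 · 0.37398 · 5.7901e-06 = 0.00171

0.002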